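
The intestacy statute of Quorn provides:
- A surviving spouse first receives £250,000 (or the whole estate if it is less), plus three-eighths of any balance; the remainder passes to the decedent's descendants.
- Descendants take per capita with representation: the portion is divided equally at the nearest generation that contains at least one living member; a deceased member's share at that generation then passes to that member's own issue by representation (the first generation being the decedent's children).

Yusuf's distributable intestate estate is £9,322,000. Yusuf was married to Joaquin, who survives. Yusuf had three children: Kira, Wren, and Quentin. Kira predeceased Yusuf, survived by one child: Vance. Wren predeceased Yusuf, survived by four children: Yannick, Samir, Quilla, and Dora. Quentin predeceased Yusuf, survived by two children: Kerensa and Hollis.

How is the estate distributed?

Joaquin first takes £250,000, leaving a balance of £9,072,000. Joaquin then takes three-eighths of the balance (£3,402,000), for a total of £3,652,000. The remaining £5,670,000 passes to the descendants.
No child survives, so the initial division is made at the grandchildren's generation.
The descendants' portion (£5,670,000) is divided into 7 shares of £810,000: Vance, Yannick, Samir, Quilla, Dora, Kerensa, and Hollis each take £810,000.

Joaquin: £3,652,000; Vance: £810,000; Yannick: £810,000; Samir: £810,000; Quilla: £810,000; Dora: £810,000; Kerensa: £810,000; Hollis: £810,000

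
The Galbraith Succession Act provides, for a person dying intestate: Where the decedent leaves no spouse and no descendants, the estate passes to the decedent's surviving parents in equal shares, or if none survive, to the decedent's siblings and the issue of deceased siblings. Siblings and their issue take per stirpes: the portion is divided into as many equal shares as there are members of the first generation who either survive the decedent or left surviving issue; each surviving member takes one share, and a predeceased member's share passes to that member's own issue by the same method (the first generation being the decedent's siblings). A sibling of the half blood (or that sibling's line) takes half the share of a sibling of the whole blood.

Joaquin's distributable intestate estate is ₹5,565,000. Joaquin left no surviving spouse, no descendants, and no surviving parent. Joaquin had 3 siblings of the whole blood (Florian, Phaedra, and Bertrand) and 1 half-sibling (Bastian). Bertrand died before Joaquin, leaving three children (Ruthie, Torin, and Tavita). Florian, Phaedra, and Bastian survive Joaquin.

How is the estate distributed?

The entire ₹5,565,000 passes to the siblings and their issue.
Counting each half-blood sibling's line as half a unit, there are 7/2 units in ₹5,565,000, so one unit is ₹1,590,000. Whole-blood lines (Florian, Phaedra, and Bertrand) take ₹1,590,000 each; half-blood lines (Bastian) take ₹795,000 each.
Bertrand's share (₹1,590,000) is divided into 3 shares of ₹530,000: Ruthie, Torin, and Tavita each take ₹530,000.

Florian: ₹1,590,000; Phaedra: ₹1,590,000; Ruthie: ₹530,000; Torin: ₹530,000; Tavita: ₹530,000; Bastian: ₹795,000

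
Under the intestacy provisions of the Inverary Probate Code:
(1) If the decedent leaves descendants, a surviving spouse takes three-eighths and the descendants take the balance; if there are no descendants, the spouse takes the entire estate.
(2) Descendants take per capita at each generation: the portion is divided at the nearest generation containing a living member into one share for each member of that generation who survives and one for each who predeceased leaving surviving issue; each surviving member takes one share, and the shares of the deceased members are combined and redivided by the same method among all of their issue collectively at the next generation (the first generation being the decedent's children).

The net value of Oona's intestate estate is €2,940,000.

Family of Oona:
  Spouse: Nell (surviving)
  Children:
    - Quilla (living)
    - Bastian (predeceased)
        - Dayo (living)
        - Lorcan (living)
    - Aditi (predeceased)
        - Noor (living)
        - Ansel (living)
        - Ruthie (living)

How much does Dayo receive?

Dayo receives €245,000.

Nell takes three-eighths of €2,940,000 = €1,102,500. The remaining €1,837,500 passes to the descendants.
The descendants' portion (€1,837,500) is divided at the children's generation into 3 shares of €612,500. Quilla takes €612,500. The 2 shares of the deceased (Bastian and Aditi) are combined into a pool of €1,225,000.
That pool (€1,225,000) is divided at the grandchildren's generation equally among Dayo, Lorcan, Noor, Ansel, and Ruthie: €245,000 each.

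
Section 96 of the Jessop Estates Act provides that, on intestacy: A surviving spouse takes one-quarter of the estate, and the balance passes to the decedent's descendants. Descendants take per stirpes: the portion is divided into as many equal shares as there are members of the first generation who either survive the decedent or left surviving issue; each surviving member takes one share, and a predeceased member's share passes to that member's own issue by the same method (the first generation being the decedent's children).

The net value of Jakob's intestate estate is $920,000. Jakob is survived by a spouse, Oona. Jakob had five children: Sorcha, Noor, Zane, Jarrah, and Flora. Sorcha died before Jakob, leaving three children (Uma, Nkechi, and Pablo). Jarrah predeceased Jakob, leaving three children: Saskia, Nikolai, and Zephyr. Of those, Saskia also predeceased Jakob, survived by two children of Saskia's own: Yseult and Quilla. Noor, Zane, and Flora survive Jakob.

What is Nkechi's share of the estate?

Oona takes one-quarter of $920,000 = $230,000. The remaining $690,000 passes to the descendants.
The descendants' portion ($690,000) is divided into 5 shares of $138,000: Noor, Zane, and Flora each take $138,000; Sorcha's $138,000 share passes to Sorcha's issue; Jarrah's $138,000 share passes to Jarrah's issue.
Sorcha's share ($138,000) is divided into 3 shares of $46,000: Uma, Nkechi, and Pablo each take $46,000.
Jarrah's share ($138,000) is divided into 3 shares of $46,000: Nikolai and Zephyr each take $46,000; Saskia's $46,000 share passes to Saskia's issue.
Saskia's share ($46,000) is divided into 2 shares of $23,000: Yseult and Quilla each take $23,000.

Nkechi receives $46,000.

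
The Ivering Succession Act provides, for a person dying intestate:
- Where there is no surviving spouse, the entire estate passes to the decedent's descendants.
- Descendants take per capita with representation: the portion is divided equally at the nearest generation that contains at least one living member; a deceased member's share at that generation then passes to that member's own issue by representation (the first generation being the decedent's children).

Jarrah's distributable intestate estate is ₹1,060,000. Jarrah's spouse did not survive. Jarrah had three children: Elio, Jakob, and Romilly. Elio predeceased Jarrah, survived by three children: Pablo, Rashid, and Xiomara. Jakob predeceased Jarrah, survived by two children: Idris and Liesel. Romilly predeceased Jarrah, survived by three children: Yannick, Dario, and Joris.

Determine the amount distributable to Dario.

Dario receives ₹132,500.

The entire ₹1,060,000 passes to the descendants.
No child survives, so the initial division is made at the grandchildren's generation.
That amount (₹1,060,000) is divided into 8 shares of ₹132,500: Pablo, Rashid, Xiomara, Idris, Liesel, Yannick, Dario, and Joris each take ₹132,500.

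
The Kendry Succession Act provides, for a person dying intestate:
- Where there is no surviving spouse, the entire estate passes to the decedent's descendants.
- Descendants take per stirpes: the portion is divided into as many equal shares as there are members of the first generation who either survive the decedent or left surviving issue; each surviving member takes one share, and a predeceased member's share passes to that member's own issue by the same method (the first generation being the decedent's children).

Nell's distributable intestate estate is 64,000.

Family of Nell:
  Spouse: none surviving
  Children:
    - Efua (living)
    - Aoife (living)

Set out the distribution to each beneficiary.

Efua: 32,000; Aoife: 32,000

The entire 64,000 passes to the descendants.
That amount (64,000) is divided into 2 shares of 32,000: Efua and Aoife each take 32,000.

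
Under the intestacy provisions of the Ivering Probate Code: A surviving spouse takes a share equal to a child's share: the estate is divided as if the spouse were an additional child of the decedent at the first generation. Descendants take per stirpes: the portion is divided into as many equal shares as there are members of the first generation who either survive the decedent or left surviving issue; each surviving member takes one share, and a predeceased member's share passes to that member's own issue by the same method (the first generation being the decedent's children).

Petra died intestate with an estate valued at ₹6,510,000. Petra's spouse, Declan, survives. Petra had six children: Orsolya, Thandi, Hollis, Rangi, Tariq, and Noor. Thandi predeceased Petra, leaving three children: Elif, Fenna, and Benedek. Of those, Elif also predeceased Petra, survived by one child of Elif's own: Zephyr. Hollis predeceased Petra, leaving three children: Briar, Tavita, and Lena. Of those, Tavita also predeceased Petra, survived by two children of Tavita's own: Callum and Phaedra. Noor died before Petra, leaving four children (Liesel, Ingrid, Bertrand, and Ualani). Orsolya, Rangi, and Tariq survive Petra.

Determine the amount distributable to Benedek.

The spouse counts as an additional share at the children's level, so there are 7 primary shares of ₹930,000. Declan takes one such share (₹930,000).
The children's combined portion (₹5,580,000) is divided into 6 shares of ₹930,000: Orsolya, Rangi, and Tariq each take ₹930,000; Thandi's ₹930,000 share passes to Thandi's issue; Hollis's ₹930,000 share passes to Hollis's issue; Noor's ₹930,000 share passes to Noor's issue.
Thandi's share (₹930,000) is divided into 3 shares of ₹310,000: Fenna and Benedek each take ₹310,000; Elif's ₹310,000 share passes to Elif's issue.
Elif's share (₹310,000) passes entirely to Zephyr.
Hollis's share (₹930,000) is divided into 3 shares of ₹310,000: Briar and Lena each take ₹310,000; Tavita's ₹310,000 share passes to Tavita's issue.
Tavita's share (₹310,000) is divided into 2 shares of ₹155,000: Callum and Phaedra each take ₹155,000.
Noor's share (₹930,000) is divided into 4 shares of ₹232,500: Liesel, Ingrid, Bertrand, and Ualani each take ₹232,500.

Benedek receives ₹310,000.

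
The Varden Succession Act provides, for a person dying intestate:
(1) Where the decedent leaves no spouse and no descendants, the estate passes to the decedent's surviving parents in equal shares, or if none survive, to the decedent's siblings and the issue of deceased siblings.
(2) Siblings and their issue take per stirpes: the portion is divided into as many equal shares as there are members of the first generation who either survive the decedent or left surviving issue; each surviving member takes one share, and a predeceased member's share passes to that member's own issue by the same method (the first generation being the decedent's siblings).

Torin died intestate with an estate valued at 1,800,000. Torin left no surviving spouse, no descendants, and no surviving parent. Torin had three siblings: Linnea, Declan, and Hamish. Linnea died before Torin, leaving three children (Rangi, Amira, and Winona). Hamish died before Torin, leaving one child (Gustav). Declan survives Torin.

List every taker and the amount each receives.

Rangi: 200,000; Amira: 200,000; Winona: 200,000; Declan: 600,000; Gustav: 600,000

The entire 1,800,000 passes to the siblings and their issue.
That amount (1,800,000) is divided into 3 shares of 600,000: Declan takes 600,000; Linnea's 600,000 share passes to Linnea's issue; Hamish's 600,000 share passes to Hamish's issue.
Linnea's share (600,000) is divided into 3 shares of 200,000: Rangi, Amira, and Winona each take 200,000.
Hamish's share (600,000) passes entirely to Gustav.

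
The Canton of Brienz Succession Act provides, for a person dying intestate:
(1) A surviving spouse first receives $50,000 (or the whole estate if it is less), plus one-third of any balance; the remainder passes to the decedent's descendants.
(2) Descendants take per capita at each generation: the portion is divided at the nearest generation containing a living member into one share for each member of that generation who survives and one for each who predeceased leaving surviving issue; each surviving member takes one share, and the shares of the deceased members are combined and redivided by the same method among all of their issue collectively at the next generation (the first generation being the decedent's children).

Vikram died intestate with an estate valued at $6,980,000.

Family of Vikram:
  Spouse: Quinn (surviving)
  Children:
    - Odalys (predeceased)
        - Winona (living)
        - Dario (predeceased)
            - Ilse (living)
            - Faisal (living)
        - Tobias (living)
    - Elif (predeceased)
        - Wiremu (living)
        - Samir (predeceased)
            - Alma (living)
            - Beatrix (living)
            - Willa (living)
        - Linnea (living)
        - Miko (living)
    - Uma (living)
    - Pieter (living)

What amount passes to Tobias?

Quinn first takes $50,000, leaving a balance of $6,930,000. Quinn then takes one-third of the balance ($2,310,000), for a total of $2,360,000. The remaining $4,620,000 passes to the descendants.
The descendants' portion ($4,620,000) is divided at the children's generation into 4 shares of $1,155,000. Uma and Pieter each take $1,155,000. The 2 shares of the deceased (Odalys and Elif) are combined into a pool of $2,310,000.
That pool ($2,310,000) is divided at the grandchildren's generation into 7 shares of $330,000. Winona, Tobias, Wiremu, Linnea, and Miko each take $330,000. The 2 shares of the deceased (Dario and Samir) are combined into a pool of $660,000.
That pool ($660,000) is divided at the great-grandchildren's generation equally among Ilse, Faisal, Alma, Beatrix, and Willa: $132,000 each.

Tobias receives $330,000.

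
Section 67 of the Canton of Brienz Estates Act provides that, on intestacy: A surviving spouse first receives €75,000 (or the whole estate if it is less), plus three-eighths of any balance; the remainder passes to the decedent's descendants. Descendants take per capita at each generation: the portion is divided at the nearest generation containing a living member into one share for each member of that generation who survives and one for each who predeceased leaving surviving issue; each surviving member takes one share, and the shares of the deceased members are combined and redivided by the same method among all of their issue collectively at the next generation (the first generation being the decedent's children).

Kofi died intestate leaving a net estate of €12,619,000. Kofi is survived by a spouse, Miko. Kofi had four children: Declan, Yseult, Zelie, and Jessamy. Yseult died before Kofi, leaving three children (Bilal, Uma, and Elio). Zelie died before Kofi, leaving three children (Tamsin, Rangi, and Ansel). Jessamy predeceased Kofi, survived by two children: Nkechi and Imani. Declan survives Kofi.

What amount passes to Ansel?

Miko first takes €75,000, leaving a balance of €12,544,000. Miko then takes three-eighths of the balance (€4,704,000), for a total of €4,779,000. The remaining €7,840,000 passes to the descendants.
The descendants' portion (€7,840,000) is divided at the children's generation into 4 shares of €1,960,000. Declan takes €1,960,000. The 3 shares of the deceased (Yseult, Zelie, and Jessamy) are combined into a pool of €5,880,000.
That pool (€5,880,000) is divided at the grandchildren's generation equally among Bilal, Uma, Elio, Tamsin, Rangi, Ansel, Nkechi, and Imani: €735,000 each.

Ansel receives €735,000.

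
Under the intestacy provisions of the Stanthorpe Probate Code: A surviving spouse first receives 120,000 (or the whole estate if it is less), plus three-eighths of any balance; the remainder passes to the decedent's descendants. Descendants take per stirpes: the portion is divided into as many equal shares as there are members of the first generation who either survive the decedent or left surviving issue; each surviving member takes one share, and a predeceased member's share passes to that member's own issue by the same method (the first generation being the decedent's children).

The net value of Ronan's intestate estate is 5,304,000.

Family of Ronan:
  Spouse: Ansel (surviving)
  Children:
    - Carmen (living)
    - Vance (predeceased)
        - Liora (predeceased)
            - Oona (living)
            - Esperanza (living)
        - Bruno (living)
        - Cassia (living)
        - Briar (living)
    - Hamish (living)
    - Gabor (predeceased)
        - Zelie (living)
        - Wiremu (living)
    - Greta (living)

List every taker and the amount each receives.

Ansel first takes 120,000, leaving a balance of 5,184,000. Ansel then takes three-eighths of the balance (1,944,000), for a total of 2,064,000. The remaining 3,240,000 passes to the descendants.
The descendants' portion (3,240,000) is divided into 5 shares of 648,000: Carmen, Hamish, and Greta each take 648,000; Vance's 648,000 share passes to Vance's issue; Gabor's 648,000 share passes to Gabor's issue.
Vance's share (648,000) is divided into 4 shares of 162,000: Bruno, Cassia, and Briar each take 162,000; Liora's 162,000 share passes to Liora's issue.
Liora's share (162,000) is divided into 2 shares of 81,000: Oona and Esperanza each take 81,000.
Gabor's share (648,000) is divided into 2 shares of 324,000: Zelie and Wiremu each take 324,000.

Ansel: 2,064,000; Carmen: 648,000; Oona: 81,000; Esperanza: 81,000; Bruno: 162,000; Cassia: 162,000; Briar: 162,000; Hamish: 648,000; Zelie: 324,000; Wiremu: 324,000; Greta: 648,000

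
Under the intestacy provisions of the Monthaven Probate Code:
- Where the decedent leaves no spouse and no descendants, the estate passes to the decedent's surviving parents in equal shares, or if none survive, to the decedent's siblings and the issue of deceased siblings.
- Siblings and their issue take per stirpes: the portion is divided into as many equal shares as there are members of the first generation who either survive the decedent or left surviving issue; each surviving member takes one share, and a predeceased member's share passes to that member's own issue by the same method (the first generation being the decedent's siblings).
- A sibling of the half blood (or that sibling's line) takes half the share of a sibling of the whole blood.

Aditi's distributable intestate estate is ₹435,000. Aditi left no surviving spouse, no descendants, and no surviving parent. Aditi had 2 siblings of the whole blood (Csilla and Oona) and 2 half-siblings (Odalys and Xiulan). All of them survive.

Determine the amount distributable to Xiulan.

Xiulan receives ₹72,500.

The entire ₹435,000 passes to the siblings and their issue.
Counting each half-blood sibling's line as half a unit, there are 3 units in ₹435,000, so one unit is ₹145,000. Whole-blood lines (Csilla and Oona) take ₹145,000 each; half-blood lines (Odalys and Xiulan) take ₹72,500 each.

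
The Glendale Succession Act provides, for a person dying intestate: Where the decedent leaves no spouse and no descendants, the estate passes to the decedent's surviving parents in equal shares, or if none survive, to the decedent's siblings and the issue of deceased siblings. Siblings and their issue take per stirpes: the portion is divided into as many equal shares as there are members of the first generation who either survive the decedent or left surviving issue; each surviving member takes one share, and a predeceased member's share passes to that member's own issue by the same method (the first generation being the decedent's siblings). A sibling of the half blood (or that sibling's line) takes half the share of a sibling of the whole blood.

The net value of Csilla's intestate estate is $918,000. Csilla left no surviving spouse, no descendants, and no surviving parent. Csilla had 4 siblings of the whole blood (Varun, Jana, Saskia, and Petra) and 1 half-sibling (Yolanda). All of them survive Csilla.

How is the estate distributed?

Varun: $204,000; Jana: $204,000; Yolanda: $102,000; Saskia: $204,000; Petra: $204,000

The entire $918,000 passes to the siblings and their issue.
Counting each half-blood sibling's line as half a unit, there are 9/2 units in $918,000, so one unit is $204,000. Whole-blood lines (Varun, Jana, Saskia, and Petra) take $204,000 each; half-blood lines (Yolanda) take $102,000 each.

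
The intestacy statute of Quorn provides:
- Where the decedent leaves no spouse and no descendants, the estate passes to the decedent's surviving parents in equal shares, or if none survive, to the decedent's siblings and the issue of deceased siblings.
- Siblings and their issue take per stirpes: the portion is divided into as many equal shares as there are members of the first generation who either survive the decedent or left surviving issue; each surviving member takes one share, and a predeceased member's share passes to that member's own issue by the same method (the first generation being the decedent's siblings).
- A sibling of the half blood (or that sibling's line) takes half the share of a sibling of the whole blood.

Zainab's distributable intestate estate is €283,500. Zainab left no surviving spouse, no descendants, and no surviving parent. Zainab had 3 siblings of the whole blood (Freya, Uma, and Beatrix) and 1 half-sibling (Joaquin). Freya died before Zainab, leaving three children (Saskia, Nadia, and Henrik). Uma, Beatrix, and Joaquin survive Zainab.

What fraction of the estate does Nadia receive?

The entire €283,500 passes to the siblings and their issue.
Counting each half-blood sibling's line as half a unit, there are 7/2 units in €283,500, so one unit is €81,000. Whole-blood lines (Freya, Uma, and Beatrix) take €81,000 each; half-blood lines (Joaquin) take €40,500 each.
Freya's share (€81,000) is divided into 3 shares of €27,000: Saskia, Nadia, and Henrik each take €27,000.

Nadia receives 2/21 of the estate.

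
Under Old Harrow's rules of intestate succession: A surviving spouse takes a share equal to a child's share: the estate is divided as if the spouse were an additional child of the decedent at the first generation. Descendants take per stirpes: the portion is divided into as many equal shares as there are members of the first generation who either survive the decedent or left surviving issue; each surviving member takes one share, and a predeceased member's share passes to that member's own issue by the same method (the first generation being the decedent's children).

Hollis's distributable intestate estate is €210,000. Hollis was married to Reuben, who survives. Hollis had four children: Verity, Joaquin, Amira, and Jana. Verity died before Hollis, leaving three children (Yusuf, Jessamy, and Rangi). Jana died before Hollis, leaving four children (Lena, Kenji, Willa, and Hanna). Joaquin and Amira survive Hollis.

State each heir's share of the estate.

The spouse counts as an additional share at the children's level, so there are 5 primary shares of €42,000. Reuben takes one such share (€42,000).
The children's combined portion (€168,000) is divided into 4 shares of €42,000: Joaquin and Amira each take €42,000; Verity's €42,000 share passes to Verity's issue; Jana's €42,000 share passes to Jana's issue.
Verity's share (€42,000) is divided into 3 shares of €14,000: Yusuf, Jessamy, and Rangi each take €14,000.
Jana's share (€42,000) is divided into 4 shares of €10,500: Lena, Kenji, Willa, and Hanna each take €10,500.

Reuben: €42,000; Yusuf: €14,000; Jessamy: €14,000; Rangi: €14,000; Joaquin: €42,000; Amira: €42,000; Lena: €10,500; Kenji: €10,500; Willa: €10,500; Hanna: €10,500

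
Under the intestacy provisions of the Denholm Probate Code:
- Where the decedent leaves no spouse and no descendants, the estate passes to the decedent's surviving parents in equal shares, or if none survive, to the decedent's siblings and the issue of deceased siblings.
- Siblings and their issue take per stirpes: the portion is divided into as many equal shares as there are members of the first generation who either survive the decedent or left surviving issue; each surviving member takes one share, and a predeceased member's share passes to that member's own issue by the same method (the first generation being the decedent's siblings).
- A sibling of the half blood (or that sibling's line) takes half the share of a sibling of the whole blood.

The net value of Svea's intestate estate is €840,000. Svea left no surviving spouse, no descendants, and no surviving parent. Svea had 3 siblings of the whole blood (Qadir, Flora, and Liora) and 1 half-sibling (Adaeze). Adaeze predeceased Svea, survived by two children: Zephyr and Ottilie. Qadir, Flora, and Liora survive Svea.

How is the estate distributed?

The entire €840,000 passes to the siblings and their issue.
Counting each half-blood sibling's line as half a unit, there are 7/2 units in €840,000, so one unit is €240,000. Whole-blood lines (Qadir, Flora, and Liora) take €240,000 each; half-blood lines (Adaeze) take €120,000 each.
Adaeze's share (€120,000) is divided into 2 shares of €60,000: Zephyr and Ottilie each take €60,000.

Zephyr: €60,000; Ottilie: €60,000; Qadir: €240,000; Flora: €240,000; Liora: €240,000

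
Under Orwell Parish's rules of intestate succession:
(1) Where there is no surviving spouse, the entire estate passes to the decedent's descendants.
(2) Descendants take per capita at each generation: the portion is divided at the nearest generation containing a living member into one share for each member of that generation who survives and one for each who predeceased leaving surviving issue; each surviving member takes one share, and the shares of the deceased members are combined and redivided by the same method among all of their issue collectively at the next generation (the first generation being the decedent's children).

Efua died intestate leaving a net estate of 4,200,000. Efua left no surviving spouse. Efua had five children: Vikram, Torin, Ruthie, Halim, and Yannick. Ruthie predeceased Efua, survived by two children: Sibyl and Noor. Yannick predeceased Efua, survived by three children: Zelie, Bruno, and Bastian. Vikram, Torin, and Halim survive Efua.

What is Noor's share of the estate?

Noor receives 336,000.

The entire 4,200,000 passes to the descendants.
That amount (4,200,000) is divided at the children's generation into 5 shares of 840,000. Vikram, Torin, and Halim each take 840,000. The 2 shares of the deceased (Ruthie and Yannick) are combined into a pool of 1,680,000.
That pool (1,680,000) is divided at the grandchildren's generation equally among Sibyl, Noor, Zelie, Bruno, and Bastian: 336,000 each.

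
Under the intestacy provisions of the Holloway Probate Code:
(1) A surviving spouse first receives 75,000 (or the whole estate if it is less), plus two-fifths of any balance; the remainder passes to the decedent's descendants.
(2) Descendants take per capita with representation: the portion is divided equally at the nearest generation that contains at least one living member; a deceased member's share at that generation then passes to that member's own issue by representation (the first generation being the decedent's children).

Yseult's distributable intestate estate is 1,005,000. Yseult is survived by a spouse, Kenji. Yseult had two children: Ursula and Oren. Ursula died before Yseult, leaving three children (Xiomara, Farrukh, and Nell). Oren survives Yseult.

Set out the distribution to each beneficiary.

Kenji: 447,000; Xiomara: 93,000; Farrukh: 93,000; Nell: 93,000; Oren: 279,000

Kenji first takes 75,000, leaving a balance of 930,000. Kenji then takes two-fifths of the balance (372,000), for a total of 447,000. The remaining 558,000 passes to the descendants.
The descendants' portion (558,000) is divided into 2 shares of 279,000: Oren takes 279,000; Ursula's 279,000 share passes to Ursula's issue.
Ursula's share (279,000) is divided into 3 shares of 93,000: Xiomara, Farrukh, and Nell each take 93,000.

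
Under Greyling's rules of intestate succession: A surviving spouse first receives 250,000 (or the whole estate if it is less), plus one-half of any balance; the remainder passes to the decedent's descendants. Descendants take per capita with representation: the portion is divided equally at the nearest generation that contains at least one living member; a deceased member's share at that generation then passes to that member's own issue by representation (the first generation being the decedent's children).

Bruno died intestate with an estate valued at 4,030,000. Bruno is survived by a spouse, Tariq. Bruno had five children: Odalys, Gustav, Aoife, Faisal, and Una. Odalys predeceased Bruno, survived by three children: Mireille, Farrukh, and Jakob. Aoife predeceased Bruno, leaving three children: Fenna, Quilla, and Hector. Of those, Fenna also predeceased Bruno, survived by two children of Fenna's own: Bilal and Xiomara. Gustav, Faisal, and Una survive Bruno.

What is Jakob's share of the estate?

Jakob receives 126,000.

Tariq first takes 250,000, leaving a balance of 3,780,000. Tariq then takes one-half of the balance (1,890,000), for a total of 2,140,000. The remaining 1,890,000 passes to the descendants.
The descendants' portion (1,890,000) is divided into 5 shares of 378,000: Gustav, Faisal, and Una each take 378,000; Odalys's 378,000 share passes to Odalys's issue; Aoife's 378,000 share passes to Aoife's issue.
Odalys's share (378,000) is divided into 3 shares of 126,000: Mireille, Farrukh, and Jakob each take 126,000.
Aoife's share (378,000) is divided into 3 shares of 126,000: Quilla and Hector each take 126,000; Fenna's 126,000 share passes to Fenna's issue.
Fenna's share (126,000) is divided into 2 shares of 63,000: Bilal and Xiomara each take 63,000.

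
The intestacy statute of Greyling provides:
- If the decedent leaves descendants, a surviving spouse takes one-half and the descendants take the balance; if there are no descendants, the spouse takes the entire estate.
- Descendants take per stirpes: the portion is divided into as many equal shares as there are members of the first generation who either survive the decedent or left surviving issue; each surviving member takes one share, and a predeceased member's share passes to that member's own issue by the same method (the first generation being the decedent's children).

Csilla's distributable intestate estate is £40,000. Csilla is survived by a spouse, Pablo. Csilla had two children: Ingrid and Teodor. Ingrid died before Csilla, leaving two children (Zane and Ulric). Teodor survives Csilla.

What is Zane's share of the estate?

Zane receives £5,000.

Pablo takes one-half of £40,000 = £20,000. The remaining £20,000 passes to the descendants.
The descendants' portion (£20,000) is divided into 2 shares of £10,000: Teodor takes £10,000; Ingrid's £10,000 share passes to Ingrid's issue.
Ingrid's share (£10,000) is divided into 2 shares of £5,000: Zane and Ulric each take £5,000.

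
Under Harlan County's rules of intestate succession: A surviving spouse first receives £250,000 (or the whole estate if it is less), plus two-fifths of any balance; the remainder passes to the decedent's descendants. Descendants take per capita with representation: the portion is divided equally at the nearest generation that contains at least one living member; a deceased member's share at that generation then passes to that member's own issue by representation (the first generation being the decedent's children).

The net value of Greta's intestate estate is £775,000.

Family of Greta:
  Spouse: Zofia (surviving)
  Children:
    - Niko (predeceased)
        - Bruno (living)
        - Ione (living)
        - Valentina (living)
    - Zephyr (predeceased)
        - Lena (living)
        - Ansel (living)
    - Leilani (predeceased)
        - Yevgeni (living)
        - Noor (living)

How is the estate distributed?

Zofia: £460,000; Bruno: £45,000; Ione: £45,000; Valentina: £45,000; Lena: £45,000; Ansel: £45,000; Yevgeni: £45,000; Noor: £45,000

Zofia first takes £250,000, leaving a balance of £525,000. Zofia then takes two-fifths of the balance (£210,000), for a total of £460,000. The remaining £315,000 passes to the descendants.
No child survives, so the initial division is made at the grandchildren's generation.
The descendants' portion (£315,000) is divided into 7 shares of £45,000: Bruno, Ione, Valentina, Lena, Ansel, Yevgeni, and Noor each take £45,000.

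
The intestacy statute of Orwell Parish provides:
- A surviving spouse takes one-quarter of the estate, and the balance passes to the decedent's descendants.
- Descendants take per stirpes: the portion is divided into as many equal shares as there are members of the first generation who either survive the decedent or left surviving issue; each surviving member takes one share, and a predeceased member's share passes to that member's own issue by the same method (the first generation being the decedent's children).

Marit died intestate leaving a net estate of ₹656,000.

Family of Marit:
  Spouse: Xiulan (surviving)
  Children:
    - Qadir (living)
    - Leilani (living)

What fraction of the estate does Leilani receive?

Leilani receives 3/8 of the estate.

Xiulan takes one-quarter of ₹656,000 = ₹164,000. The remaining ₹492,000 passes to the descendants.
The descendants' portion (₹492,000) is divided into 2 shares of ₹246,000: Qadir and Leilani each take ₹246,000.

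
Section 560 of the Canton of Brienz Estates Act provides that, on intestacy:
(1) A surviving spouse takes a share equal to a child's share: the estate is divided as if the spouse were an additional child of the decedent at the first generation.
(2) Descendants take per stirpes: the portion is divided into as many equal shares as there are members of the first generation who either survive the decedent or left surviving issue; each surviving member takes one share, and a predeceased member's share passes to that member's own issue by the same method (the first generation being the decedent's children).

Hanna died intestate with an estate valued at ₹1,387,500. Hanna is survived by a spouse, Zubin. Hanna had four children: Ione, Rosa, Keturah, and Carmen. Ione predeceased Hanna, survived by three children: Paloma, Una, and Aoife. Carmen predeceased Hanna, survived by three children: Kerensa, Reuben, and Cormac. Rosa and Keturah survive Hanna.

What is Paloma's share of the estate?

Paloma receives ₹92,500.

The spouse counts as an additional share at the children's level, so there are 5 primary shares of ₹277,500. Zubin takes one such share (₹277,500).
The children's combined portion (₹1,110,000) is divided into 4 shares of ₹277,500: Rosa and Keturah each take ₹277,500; Ione's ₹277,500 share passes to Ione's issue; Carmen's ₹277,500 share passes to Carmen's issue.
Ione's share (₹277,500) is divided into 3 shares of ₹92,500: Paloma, Una, and Aoife each take ₹92,500.
Carmen's share (₹277,500) is divided into 3 shares of ₹92,500: Kerensa, Reuben, and Cormac each take ₹92,500.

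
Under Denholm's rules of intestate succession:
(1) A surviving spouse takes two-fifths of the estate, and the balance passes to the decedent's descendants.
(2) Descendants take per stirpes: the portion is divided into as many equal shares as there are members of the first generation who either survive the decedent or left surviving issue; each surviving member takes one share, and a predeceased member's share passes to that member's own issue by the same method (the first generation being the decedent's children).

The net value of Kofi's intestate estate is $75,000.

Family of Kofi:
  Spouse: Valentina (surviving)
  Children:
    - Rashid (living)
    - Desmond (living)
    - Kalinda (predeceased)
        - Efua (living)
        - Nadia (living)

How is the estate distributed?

Valentina takes two-fifths of $75,000 = $30,000. The remaining $45,000 passes to the descendants.
The descendants' portion ($45,000) is divided into 3 shares of $15,000: Rashid and Desmond each take $15,000; Kalinda's $15,000 share passes to Kalinda's issue.
Kalinda's share ($15,000) is divided into 2 shares of $7,500: Efua and Nadia each take $7,500.

Valentina: $30,000; Rashid: $15,000; Desmond: $15,000; Efua: $7,500; Nadia: $7,500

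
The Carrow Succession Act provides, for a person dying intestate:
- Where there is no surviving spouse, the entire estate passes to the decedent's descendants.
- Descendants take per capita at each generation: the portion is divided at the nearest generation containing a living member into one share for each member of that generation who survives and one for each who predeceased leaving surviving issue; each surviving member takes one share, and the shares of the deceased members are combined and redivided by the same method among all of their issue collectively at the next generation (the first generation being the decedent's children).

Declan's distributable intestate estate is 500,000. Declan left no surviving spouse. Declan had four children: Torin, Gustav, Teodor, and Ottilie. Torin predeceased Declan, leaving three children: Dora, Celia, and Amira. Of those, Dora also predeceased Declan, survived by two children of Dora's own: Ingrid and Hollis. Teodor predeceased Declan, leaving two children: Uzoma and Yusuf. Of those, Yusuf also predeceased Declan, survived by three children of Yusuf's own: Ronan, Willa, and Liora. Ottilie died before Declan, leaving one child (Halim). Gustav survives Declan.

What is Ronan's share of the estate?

Ronan receives 25,000.

The entire 500,000 passes to the descendants.
That amount (500,000) is divided at the children's generation into 4 shares of 125,000. Gustav takes 125,000. The 3 shares of the deceased (Torin, Teodor, and Ottilie) are combined into a pool of 375,000.
That pool (375,000) is divided at the grandchildren's generation into 6 shares of 62,500. Celia, Amira, Uzoma, and Halim each take 62,500. The 2 shares of the deceased (Dora and Yusuf) are combined into a pool of 125,000.
That pool (125,000) is divided at the great-grandchildren's generation equally among Ingrid, Hollis, Ronan, Willa, and Liora: 25,000 each.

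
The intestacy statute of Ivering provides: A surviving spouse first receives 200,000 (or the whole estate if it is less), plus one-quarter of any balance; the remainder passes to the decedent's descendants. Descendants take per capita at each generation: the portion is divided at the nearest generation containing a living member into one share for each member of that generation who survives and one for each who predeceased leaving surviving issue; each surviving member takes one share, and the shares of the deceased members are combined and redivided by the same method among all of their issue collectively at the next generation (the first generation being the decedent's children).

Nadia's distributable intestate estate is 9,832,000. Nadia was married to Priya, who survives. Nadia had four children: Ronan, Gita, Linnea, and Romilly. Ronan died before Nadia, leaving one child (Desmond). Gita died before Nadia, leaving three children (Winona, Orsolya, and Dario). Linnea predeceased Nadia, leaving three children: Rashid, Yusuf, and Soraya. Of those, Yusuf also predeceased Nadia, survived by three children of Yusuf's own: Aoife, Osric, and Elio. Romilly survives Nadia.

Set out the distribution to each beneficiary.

Priya first takes 200,000, leaving a balance of 9,632,000. Priya then takes one-quarter of the balance (2,408,000), for a total of 2,608,000. The remaining 7,224,000 passes to the descendants.
The descendants' portion (7,224,000) is divided at the children's generation into 4 shares of 1,806,000. Romilly takes 1,806,000. The 3 shares of the deceased (Ronan, Gita, and Linnea) are combined into a pool of 5,418,000.
That pool (5,418,000) is divided at the grandchildren's generation into 7 shares of 774,000. Desmond, Winona, Orsolya, Dario, Rashid, and Soraya each take 774,000. The remaining share for the deceased Yusuf (774,000) is carried to the next generation.
That pool (774,000) is divided at the great-grandchildren's generation equally among Aoife, Osric, and Elio: 258,000 each.

Priya: 2,608,000; Desmond: 774,000; Winona: 774,000; Orsolya: 774,000; Dario: 774,000; Rashid: 774,000; Aoife: 258,000; Osric: 258,000; Elio: 258,000; Soraya: 774,000; Romilly: 1,806,000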